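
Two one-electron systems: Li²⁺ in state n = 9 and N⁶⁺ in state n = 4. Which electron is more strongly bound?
N⁶⁺ at n = 4 (E = -41.667 eV)

Using E_n = -13.6057 Z² / n² eV:

Li²⁺ (Z = 3) at n = 9:
E = -13.6057 × 3² / 9² = -13.6057 × 9 / 81 = -1.511744 eV

N⁶⁺ (Z = 7) at n = 4:
E = -13.6057 × 7² / 4² = -13.6057 × 49 / 16 = -41.667456 eV

Since -41.667456 eV < -1.511744 eV,
N⁶⁺ at n = 4 is more tightly bound (requires more energy to ionize).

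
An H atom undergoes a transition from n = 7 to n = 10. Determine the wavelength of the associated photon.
8755.29244 nm

First, find the transition energy using E_n = -13.6057 / n² eV:
E_7 = -13.6057 / 7² = -0.27766734694 eV
E_10 = -13.6057 / 10² = -0.13605700000 eV

Photon energy: |ΔE| = |E_10 - E_7| = 0.14161034694 eV

Convert to wavelength using E = hc/λ with hc = 1239.84 eV·nm:
λ = hc/E = 1239.84 eV·nm / 0.14161034694 eV
λ = 8755.29244 nm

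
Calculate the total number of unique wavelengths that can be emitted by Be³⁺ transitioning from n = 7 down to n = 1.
21

The electron can occupy levels n = 1, 2, ..., 7 during de-excitation — that is m = 7 - 1 + 1 = 7 distinct levels.

The number of distinct spectral lines equals the number of ways to choose 2 of these m levels (each pair gives one possible emission transition):

Number of lines = m(m-1)/2 = 7×6/2 = 21

These correspond to all possible transitions between the 7 levels:
7 → 6, 7 → 5, 7 → 4, 7 → 3, 7 → 2, 7 → 1, 6 → 5, 6 → 4...

Each transition produces a photon with a unique energy (and thus wavelength). This count does not depend on Z.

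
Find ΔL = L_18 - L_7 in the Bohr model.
1.1600e-33 J·s (or 11ℏ)

In the Bohr model, L_n = nℏ where ℏ = 1.054572e-34 J·s.

L_18 = 18ℏ = 1.898230e-33 J·s
L_7 = 7ℏ = 7.382004e-34 J·s

ΔL = L_18 - L_7 = (18 - 7)ℏ = 11ℏ
ΔL = 11 × 1.054572e-34 J·s = 1.1600e-33 J·s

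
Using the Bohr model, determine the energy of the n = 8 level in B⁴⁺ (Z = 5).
-5.31473 eV

For hydrogen-like ions, the energy levels scale with Z²:
E_n = -13.6057 Z² / n² eV

For B⁴⁺ (Z = 5) at n = 8:
E_8 = -13.6057 × 5² / 8²
E_8 = -13.6057 × 25 / 64
E_8 = -340.1425 / 64
E_8 = -5.31473 eV

The energy is 25 times more negative than hydrogen at the same n due to the stronger nuclear charge.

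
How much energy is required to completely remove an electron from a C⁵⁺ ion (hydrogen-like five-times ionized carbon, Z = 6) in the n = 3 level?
54.423 eV

The ionization energy is the energy needed to remove the electron completely (n → ∞).

For a hydrogen-like ion with Z = 6, E_n = -13.6057 Z² / n² eV.

At n = 3: E_3 = -13.6057 × 6² / 3² = -54.422800 eV
At n = ∞: E_∞ = 0 eV

Ionization energy = E_∞ - E_3 = 0 - (-54.422800) = 54.422800 eV
Ionization energy ≈ 54.423 eV

This is also called the binding energy of the electron in state n = 3.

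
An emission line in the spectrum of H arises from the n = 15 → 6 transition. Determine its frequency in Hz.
7.67630e+13 Hz

First, find the transition energy:
E_15 = -13.6057 / 15² = -0.060469778 eV
E_6 = -13.6057 / 6² = -0.377936111 eV
|ΔE| = |E_6 - E_15| = 0.317466333 eV

Convert to Joules: E = 0.317466333 eV × (1.602177 × 10⁻¹⁹ J/eV) = 5.0863726e-20 J

Using E = hf:
f = E/h = 5.0863726e-20 J / (6.62607 × 10⁻³⁴ J·s)
f = 7.67630e+13 Hz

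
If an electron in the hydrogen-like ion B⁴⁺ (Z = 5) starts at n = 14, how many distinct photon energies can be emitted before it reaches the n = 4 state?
55

The electron can occupy levels n = 4, 5, ..., 14 during de-excitation — that is m = 14 - 4 + 1 = 11 distinct levels.

The number of distinct spectral lines equals the number of ways to choose 2 of these m levels (each pair gives one possible emission transition):

Number of lines = m(m-1)/2 = 11×10/2 = 55

These correspond to all possible transitions between the 11 levels:
14 → 13, 14 → 12, 14 → 11, 14 → 10, 14 → 9, 14 → 8, 14 → 7, 14 → 6...

Each transition produces a photon with a unique energy (and thus wavelength). This count does not depend on Z.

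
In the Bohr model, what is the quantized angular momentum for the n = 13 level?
1.371e-33 J·s (or 13ℏ)

In the Bohr model, angular momentum is quantized:
L = nℏ

where ℏ = h/(2π) = 1.05457e-34 J·s

For n = 13:
L = 13 × 1.05457e-34 J·s
L = 1.371e-33 J·s

This can also be written as L = 13ℏ.
The angular momentum is an integer multiple of the reduced Planck constant.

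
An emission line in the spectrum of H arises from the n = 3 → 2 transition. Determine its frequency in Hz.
4.57e+14 Hz

First, find the transition energy:
E_3 = -13.6057 / 3² = -1.51174444 eV
E_2 = -13.6057 / 2² = -3.40142500 eV
|ΔE| = |E_2 - E_3| = 1.88968056 eV

Convert to Joules: E = 1.88968056 eV × (1.602177 × 10⁻¹⁹ J/eV) = 3.0276e-19 J

Using E = hf:
f = E/h = 3.0276e-19 J / (6.62607 × 10⁻³⁴ J·s)
f = 4.57e+14 Hz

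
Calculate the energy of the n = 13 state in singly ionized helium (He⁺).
-0.32203 eV

For hydrogen-like ions, the energy levels scale with Z²:
E_n = -13.6057 Z² / n² eV

For He⁺ (Z = 2) at n = 13:
E_13 = -13.6057 × 2² / 13²
E_13 = -13.6057 × 4 / 169
E_13 = -54.4228 / 169
E_13 = -0.32203 eV

The energy is 4 times more negative than hydrogen at the same n due to the stronger nuclear charge.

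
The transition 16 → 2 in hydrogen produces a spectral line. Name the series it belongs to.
Balmer series

The spectral series in hydrogen are named based on the final (lower) energy level:
- Lyman series: n_final = 1 (ultraviolet)
- Balmer series: n_final = 2 (visible/near-UV)
- Paschen series: n_final = 3 (infrared)
- Brackett series: n_final = 4 (infrared)
- Pfund series: n_final = 5 (far infrared)

Since this transition ends at n = 2, it belongs to the Balmer series.

For reference, this 16 → 2 line has photon energy
ΔE = 13.6057 eV × (1/2² - 1/16²) = 3.34827773 eV,
corresponding to wavelength λ = hc/ΔE = 1239.84 eV·nm / 3.34827773 eV = 370.2919 nm in the visible/near-UV region.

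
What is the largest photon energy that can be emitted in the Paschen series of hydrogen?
1.51174 eV

The series limit corresponds to the transition from n = ∞ to n = 3.
This is the highest energy (shortest wavelength) transition in the Paschen series.

E_∞ = 0 eV
E_3 = -13.6057 / 3² = -1.51174 eV

Energy at series limit:
ΔE = E_∞ - E_3 = 0 - (-1.51174) = 1.51174 eV

This energy equals the ionization energy from the n = 3 state of hydrogen.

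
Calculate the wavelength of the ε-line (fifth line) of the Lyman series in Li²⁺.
10.414459 nm

The lines of a series are numbered from the longest wavelength (smallest ΔE) outward; the fifth line is the transition from n = n_f + 5 to n_f.
The Lyman series has all transitions ending at n_f = 1.

For Li²⁺ (Z = 3), the fifth line (ε-line) is the jump from n = 6 to n = 1:
E_6 = -13.6057 × 3² / 6² = -3.40142500 eV
E_1 = -13.6057 × 3² / 1² = -122.45130000 eV
ΔE = E_6 - E_1 = 119.04987500 eV

λ = hc/E = 1239.84 eV·nm / 119.04987500 eV
λ = 10.414459 nm

This is the ε-line of the Lyman series in Li²⁺.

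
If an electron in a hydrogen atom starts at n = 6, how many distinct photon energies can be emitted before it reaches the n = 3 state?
6

The electron can occupy levels n = 3, 4, ..., 6 during de-excitation — that is m = 6 - 3 + 1 = 4 distinct levels.

The number of distinct spectral lines equals the number of ways to choose 2 of these m levels (each pair gives one possible emission transition):

Number of lines = m(m-1)/2 = 4×3/2 = 6

These correspond to all possible transitions between the 4 levels:
6 → 5, 6 → 4, 6 → 3, 5 → 4, 5 → 3, 4 → 3

Each transition produces a photon with a unique energy (and thus wavelength). This count does not depend on Z.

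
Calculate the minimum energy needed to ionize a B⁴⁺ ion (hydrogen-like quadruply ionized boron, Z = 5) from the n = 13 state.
2.013 eV

The ionization energy is the energy needed to remove the electron completely (n → ∞).

For a hydrogen-like ion with Z = 5, E_n = -13.6057 Z² / n² eV.

At n = 13: E_13 = -13.6057 × 5² / 13² = -2.012678 eV
At n = ∞: E_∞ = 0 eV

Ionization energy = E_∞ - E_13 = 0 - (-2.012678) = 2.012678 eV
Ionization energy ≈ 2.013 eV

This is also called the binding energy of the electron in state n = 13.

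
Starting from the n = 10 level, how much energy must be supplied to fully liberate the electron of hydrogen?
0.14 eV

The ionization energy is the energy needed to remove the electron completely (n → ∞).

For hydrogen, E_n = -13.6057 eV / n².

At n = 10: E_10 = -13.6057 / 10² = -0.13606 eV
At n = ∞: E_∞ = 0 eV

Ionization energy = E_∞ - E_10 = 0 - (-0.13606) = 0.13606 eV
Ionization energy ≈ 0.14 eV

This is also called the binding energy of the electron in state n = 10.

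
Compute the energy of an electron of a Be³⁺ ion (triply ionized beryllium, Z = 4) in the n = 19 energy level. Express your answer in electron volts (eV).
-0.6030 eV

The energy levels of a hydrogen-like atom are given by:
E_n = -13.6057 Z² / n² eV  (with Z = 4 for Be³⁺)

For n = 19:
E_19 = -13.6057 × 4² / 19²
E_19 = -13.6057 × 16 / 361
E_19 = -0.6030 eV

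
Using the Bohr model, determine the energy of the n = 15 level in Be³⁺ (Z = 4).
-0.968 eV

For hydrogen-like ions, the energy levels scale with Z²:
E_n = -13.6057 Z² / n² eV

For Be³⁺ (Z = 4) at n = 15:
E_15 = -13.6057 × 4² / 15²
E_15 = -13.6057 × 16 / 225
E_15 = -217.6912 / 225
E_15 = -0.968 eV

The energy is 16 times more negative than hydrogen at the same n due to the stronger nuclear charge.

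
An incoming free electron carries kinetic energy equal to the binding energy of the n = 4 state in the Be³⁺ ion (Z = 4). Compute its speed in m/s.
2.1877e+06 m/s (or 0.729736% of c)

The binding energy at n = 4 for Be³⁺ is:
E_4 = -13.6057 × 4²/4² = -13.60570000 eV
|E_4| = 13.60570000 eV

Convert to Joules:
KE = 13.60570000 eV × (1.602177 × 10⁻¹⁹ J/eV) = 2.179874e-18 J

Using KE = ½mv²:
v = √(2·KE/m_e)
v = √(2 × 2.179874e-18 J / 9.10938 × 10⁻³¹ kg)
v = 2.1877e+06 m/s

This is approximately 0.729736% the speed of light.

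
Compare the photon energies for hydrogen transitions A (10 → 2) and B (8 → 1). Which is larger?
8 → 1

Calculate the energy for each transition:

Transition 10 → 2:
ΔE₁ = |E_2 - E_10| = |-13.6057/2² - (-13.6057/10²)|
ΔE₁ = |-3.40142500000 - (-0.13605700000)| = 3.26536800 eV

Transition 8 → 1:
ΔE₂ = |E_1 - E_8| = |-13.6057/1² - (-13.6057/8²)|
ΔE₂ = |-13.60570000000 - (-0.21258906250)| = 13.39311094 eV

Since 13.39311094 eV > 3.26536800 eV, the transition 8 → 1 emits the more energetic photon.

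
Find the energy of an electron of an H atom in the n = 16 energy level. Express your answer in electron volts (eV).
-0.05 eV

The energy levels of a hydrogen-like atom are given by:
E_n = -13.6057 eV / n²

For n = 16:
E_16 = -13.6057 eV / 16²
E_16 = -13.6057 eV / 256
E_16 = -0.05 eV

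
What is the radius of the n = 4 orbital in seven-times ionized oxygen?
0.10584 nm (or 1.05836 Å)

The Bohr radius formula is:
r_n = n² a₀ / Z

where a₀ = 0.05291772 nm is the Bohr radius.

For O⁷⁺ (Z = 8) at n = 4:
r_4 = 4² × 0.05291772 nm / 8
r_4 = 16 × 0.05291772 nm / 8
r_4 = 0.846684 nm / 8
r_4 = 0.10584 nm

The electron orbits at approximately 0.10584 nm from the nucleus.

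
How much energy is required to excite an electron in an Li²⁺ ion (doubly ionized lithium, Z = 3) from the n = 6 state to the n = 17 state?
2.98 eV

The energy levels of a hydrogen-like atom are E_n = -13.6057 Z² eV / n².

Energy at n = 6: E_6 = -13.6057 × 3² / 6² = -3.40143 eV
Energy at n = 17: E_17 = -13.6057 × 3² / 17² = -0.42371 eV

The excitation energy is the difference:
ΔE = E_17 - E_6
ΔE = -0.42371 - (-3.40143)
ΔE = 2.98 eV

Since this is positive, energy must be absorbed (photon absorption).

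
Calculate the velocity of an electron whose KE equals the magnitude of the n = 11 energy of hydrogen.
1.98881e+05 m/s (or 0.0663% of c)

The binding energy at n = 11 for hydrogen is:
E_11 = -13.6057/11² = -0.112443802 eV
|E_11| = 0.112443802 eV

Convert to Joules:
KE = 0.112443802 eV × (1.602177 × 10⁻¹⁹ J/eV) = 1.8015487e-20 J

Using KE = ½mv²:
v = √(2·KE/m_e)
v = √(2 × 1.8015487e-20 J / 9.10938 × 10⁻³¹ kg)
v = 1.98881e+05 m/s

This is approximately 0.0663% the speed of light.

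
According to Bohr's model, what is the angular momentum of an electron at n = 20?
2.11e-33 J·s (or 20ℏ)

In the Bohr model, angular momentum is quantized:
L = nℏ

where ℏ = h/(2π) = 1.0546e-34 J·s

For n = 20:
L = 20 × 1.0546e-34 J·s
L = 2.11e-33 J·s

This can also be written as L = 20ℏ.
The angular momentum is an integer multiple of the reduced Planck constant.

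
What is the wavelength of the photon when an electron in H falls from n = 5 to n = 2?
433.9358 nm

First, find the transition energy using E_n = -13.6057 / n² eV:
E_5 = -13.6057 / 5² = -0.54422800 eV
E_2 = -13.6057 / 2² = -3.40142500 eV

Photon energy: |ΔE| = |E_2 - E_5| = 2.85719700 eV

Convert to wavelength using E = hc/λ with hc = 1239.84 eV·nm:
λ = hc/E = 1239.84 eV·nm / 2.85719700 eV
λ = 433.9358 nm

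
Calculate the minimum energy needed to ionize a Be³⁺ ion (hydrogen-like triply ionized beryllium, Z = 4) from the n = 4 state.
13.61 eV

The ionization energy is the energy needed to remove the electron completely (n → ∞).

For a hydrogen-like ion with Z = 4, E_n = -13.6057 Z² / n² eV.

At n = 4: E_4 = -13.6057 × 4² / 4² = -13.60570 eV
At n = ∞: E_∞ = 0 eV

Ionization energy = E_∞ - E_4 = 0 - (-13.60570) = 13.60570 eV
Ionization energy ≈ 13.61 eV

This is also called the binding energy of the electron in state n = 4.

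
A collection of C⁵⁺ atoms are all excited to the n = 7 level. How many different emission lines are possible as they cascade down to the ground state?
21

The electron can occupy levels n = 1, 2, ..., 7 during de-excitation — that is m = 7 - 1 + 1 = 7 distinct levels.

The number of distinct spectral lines equals the number of ways to choose 2 of these m levels (each pair gives one possible emission transition):

Number of lines = m(m-1)/2 = 7×6/2 = 21

These correspond to all possible transitions between the 7 levels:
7 → 6, 7 → 5, 7 → 4, 7 → 3, 7 → 2, 7 → 1, 6 → 5, 6 → 4...

Each transition produces a photon with a unique energy (and thus wavelength). This count does not depend on Z.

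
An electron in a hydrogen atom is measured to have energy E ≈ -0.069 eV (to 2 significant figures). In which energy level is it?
n = 14

The exact energy levels follow E_n = -13.6057 eV / n².

The measured value (-0.069 eV) is reported to only 2 significant figures, so we must test candidate n values and see which one matches to that precision.

Candidate energies:
  n = 12:  E = -13.6057/12² = -0.09448 eV
  n = 13:  E = -13.6057/13² = -0.08051 eV
  n = 14:  E = -13.6057/14² = -0.06942 eV  ← matches
  n = 15:  E = -13.6057/15² = -0.06047 eV
  n = 16:  E = -13.6057/16² = -0.05315 eV

Checking against the measurement of -0.069 eV (2 sig figs), only n = 14 agrees:
E_14 = -0.06942 eV, which rounds to -0.069 eV ✓

Therefore n = 14.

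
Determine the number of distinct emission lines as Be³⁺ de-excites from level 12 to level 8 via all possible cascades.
10

The electron can occupy levels n = 8, 9, ..., 12 during de-excitation — that is m = 12 - 8 + 1 = 5 distinct levels.

The number of distinct spectral lines equals the number of ways to choose 2 of these m levels (each pair gives one possible emission transition):

Number of lines = m(m-1)/2 = 5×4/2 = 10

These correspond to all possible transitions between the 5 levels:
12 → 11, 12 → 10, 12 → 9, 12 → 8, 11 → 10, 11 → 9, 11 → 8, 10 → 9...

Each transition produces a photon with a unique energy (and thus wavelength). This count does not depend on Z.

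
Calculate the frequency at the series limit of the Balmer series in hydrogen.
8.22e+14 Hz

The series limit corresponds to the transition from n = ∞ to n = 2.
This is the highest energy (shortest wavelength) transition in the Balmer series.

E_∞ = 0 eV
E_2 = -13.6057 / 2² = -3.4014250 eV

Energy at series limit:
ΔE = E_∞ - E_2 = 0 - (-3.4014250) = 3.4014250 eV
E = 3.4014250 eV × (1.602177 × 10⁻¹⁹ J/eV) = 5.4497e-19 J
f = E/h = 5.4497e-19 J / (6.62607 × 10⁻³⁴ J·s) = 8.22e+14 Hz

This energy equals the ionization energy from the n = 2 state of hydrogen.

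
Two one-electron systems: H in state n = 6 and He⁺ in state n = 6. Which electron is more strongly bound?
He⁺ at n = 6 (E = -1.512 eV)

Using E_n = -13.6057 Z² / n² eV:

H (Z = 1) at n = 6:
E = -13.6057 × 1² / 6² = -13.6057 × 1 / 36 = -0.377936 eV

He⁺ (Z = 2) at n = 6:
E = -13.6057 × 2² / 6² = -13.6057 × 4 / 36 = -1.511744 eV

Since -1.511744 eV < -0.377936 eV,
He⁺ at n = 6 is more tightly bound (requires more energy to ionize).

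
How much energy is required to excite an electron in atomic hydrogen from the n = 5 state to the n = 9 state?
0.376256 eV

The energy levels of a hydrogen-like atom are E_n = -13.6057 eV / n².

Energy at n = 5: E_5 = -13.6057 / 5² = -0.544228000 eV
Energy at n = 9: E_9 = -13.6057 / 9² = -0.167971605 eV

The excitation energy is the difference:
ΔE = E_9 - E_5
ΔE = -0.167971605 - (-0.544228000)
ΔE = 0.376256 eV

Since this is positive, energy must be absorbed (photon absorption).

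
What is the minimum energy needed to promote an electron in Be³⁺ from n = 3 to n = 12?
22.68 eV

The energy levels of a hydrogen-like atom are E_n = -13.6057 Z² eV / n².

Energy at n = 3: E_3 = -13.6057 × 4² / 3² = -24.18791 eV
Energy at n = 12: E_12 = -13.6057 × 4² / 12² = -1.51174 eV

The excitation energy is the difference:
ΔE = E_12 - E_3
ΔE = -1.51174 - (-24.18791)
ΔE = 22.68 eV

Since this is positive, energy must be absorbed (photon absorption).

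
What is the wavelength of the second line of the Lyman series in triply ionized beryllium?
6.41 nm

The lines of a series are numbered from the longest wavelength (smallest ΔE) outward; the second line is the transition from n = n_f + 2 to n_f.
The Lyman series has all transitions ending at n_f = 1.

For Be³⁺ (Z = 4), the second line (β-line) is the jump from n = 3 to n = 1:
E_3 = -13.6057 × 4² / 3² = -24.1879 eV
E_1 = -13.6057 × 4² / 1² = -217.6912 eV
ΔE = E_3 - E_1 = 193.5033 eV

λ = hc/E = 1239.84 eV·nm / 193.5033 eV
λ = 6.41 nm

This is the β-line of the Lyman series in Be³⁺.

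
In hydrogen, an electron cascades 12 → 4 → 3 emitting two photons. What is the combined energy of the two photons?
1.42 eV

The energy levels of hydrogen are E_n = -13.6057 / n² eV.

First transition (12 → 4):
ΔE₁ = |E_4 - E_12|
ΔE₁ = |-0.85035625 - (-0.09448403)| = 0.75587 eV

Second transition (4 → 3):
ΔE₂ = |E_3 - E_4|
ΔE₂ = |-1.51174444 - (-0.85035625)| = 0.66139 eV

Total energy released:
E_total = ΔE₁ + ΔE₂ = 0.75587 + 0.66139 = 1.42 eV

Note: This equals the direct transition 12 → 3: 1.42 eV ✓
Energy is conserved regardless of the path taken.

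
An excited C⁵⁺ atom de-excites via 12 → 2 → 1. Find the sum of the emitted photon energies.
486.4038 eV

The energy levels of C⁵⁺ are E_n = -13.6057 × 6² / n² eV.

First transition (12 → 2):
ΔE₁ = |E_2 - E_12|
ΔE₁ = |-122.4513000000 - (-3.4014250000)| = 119.0498750 eV

Second transition (2 → 1):
ΔE₂ = |E_1 - E_2|
ΔE₂ = |-489.8052000000 - (-122.4513000000)| = 367.3539000 eV

Total energy released:
E_total = ΔE₁ + ΔE₂ = 119.0498750 + 367.3539000 = 486.4038 eV

Note: This equals the direct transition 12 → 1: 486.4038 eV ✓
Energy is conserved regardless of the path taken.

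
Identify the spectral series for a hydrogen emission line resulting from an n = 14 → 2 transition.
Balmer series

The spectral series in hydrogen are named based on the final (lower) energy level:
- Lyman series: n_final = 1 (ultraviolet)
- Balmer series: n_final = 2 (visible/near-UV)
- Paschen series: n_final = 3 (infrared)
- Brackett series: n_final = 4 (infrared)
- Pfund series: n_final = 5 (far infrared)

Since this transition ends at n = 2, it belongs to the Balmer series.

For reference, this 14 → 2 line has photon energy
ΔE = 13.6057 eV × (1/2² - 1/14²) = 3.3320082 eV,
corresponding to wavelength λ = hc/ΔE = 1239.84 eV·nm / 3.3320082 eV = 372.100 nm in the visible/near-UV region.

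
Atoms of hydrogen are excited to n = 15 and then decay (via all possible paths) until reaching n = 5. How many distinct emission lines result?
55

The electron can occupy levels n = 5, 6, ..., 15 during de-excitation — that is m = 15 - 5 + 1 = 11 distinct levels.

The number of distinct spectral lines equals the number of ways to choose 2 of these m levels (each pair gives one possible emission transition):

Number of lines = m(m-1)/2 = 11×10/2 = 55

These correspond to all possible transitions between the 11 levels:
15 → 14, 15 → 13, 15 → 12, 15 → 11, 15 → 10, 15 → 9, 15 → 8, 15 → 7...

Each transition produces a photon with a unique energy (and thus wavelength). This count does not depend on Z.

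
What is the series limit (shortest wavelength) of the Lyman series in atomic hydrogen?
91.127 nm

The series limit corresponds to the transition from n = ∞ to n = 1.
This is the highest energy (shortest wavelength) transition in the Lyman series.

E_∞ = 0 eV
E_1 = -13.6057 / 1² = -13.60570 eV

Energy at series limit:
ΔE = E_∞ - E_1 = 0 - (-13.60570) = 13.60570 eV
λ = hc/E = 1239.84 eV·nm / 13.60570 eV = 91.127 nm

This energy equals the ionization energy from the n = 1 state of hydrogen.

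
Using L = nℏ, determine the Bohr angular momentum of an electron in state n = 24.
2.531e-33 J·s (or 24ℏ)

In the Bohr model, angular momentum is quantized:
L = nℏ

where ℏ = h/(2π) = 1.05457e-34 J·s

For n = 24:
L = 24 × 1.05457e-34 J·s
L = 2.531e-33 J·s

This can also be written as L = 24ℏ.
The angular momentum is an integer multiple of the reduced Planck constant.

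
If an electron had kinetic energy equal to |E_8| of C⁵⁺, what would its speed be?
1.6408e+06 m/s (or 0.547% of c)

The binding energy at n = 8 for C⁵⁺ is:
E_8 = -13.6057 × 6²/8² = -7.6532063 eV
|E_8| = 7.6532063 eV

Convert to Joules:
KE = 7.6532063 eV × (1.602177 × 10⁻¹⁹ J/eV) = 1.226179e-18 J

Using KE = ½mv²:
v = √(2·KE/m_e)
v = √(2 × 1.226179e-18 J / 9.10938 × 10⁻³¹ kg)
v = 1.6408e+06 m/s

This is approximately 0.547% the speed of light.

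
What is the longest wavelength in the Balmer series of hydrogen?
656.110895 nm

The longest wavelength corresponds to the smallest energy transition in the series.
The Balmer series has all transitions ending at n_f = 2.

For H, the first line (α-line) is the jump from n = 3 to n = 2:
E_3 = -13.6057 / 3² = -1.5117444444 eV
E_2 = -13.6057 / 2² = -3.4014250000 eV
ΔE = E_3 - E_2 = 1.8896805556 eV

λ = hc/E = 1239.84 eV·nm / 1.8896805556 eV
λ = 656.110895 nm

This is the α-line of the Balmer series in H.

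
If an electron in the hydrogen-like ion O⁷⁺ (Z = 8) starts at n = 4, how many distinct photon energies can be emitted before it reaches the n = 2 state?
3

The electron can occupy levels n = 2, 3, ..., 4 during de-excitation — that is m = 4 - 2 + 1 = 3 distinct levels.

The number of distinct spectral lines equals the number of ways to choose 2 of these m levels (each pair gives one possible emission transition):

Number of lines = m(m-1)/2 = 3×2/2 = 3

These correspond to all possible transitions between the 3 levels:
4 → 3, 4 → 2, 3 → 2

Each transition produces a photon with a unique energy (and thus wavelength). This count does not depend on Z.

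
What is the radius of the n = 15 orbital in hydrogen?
11.9065 nm (or 119.0648 Å)

The Bohr radius formula is:
r_n = n² a₀ / Z

where a₀ = 0.0529177 nm is the Bohr radius.

For H (Z = 1) at n = 15:
r_15 = 15² × 0.0529177 nm / 1
r_15 = 225 × 0.0529177 nm / 1
r_15 = 11.90648 nm / 1
r_15 = 11.9065 nm

The electron orbits at approximately 11.9065 nm from the nucleus.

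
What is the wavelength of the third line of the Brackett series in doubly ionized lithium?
240.549 nm

The lines of a series are numbered from the longest wavelength (smallest ΔE) outward; the third line is the transition from n = n_f + 3 to n_f.
The Brackett series has all transitions ending at n_f = 4.

For Li²⁺ (Z = 3), the third line (γ-line) is the jump from n = 7 to n = 4:
E_7 = -13.6057 × 3² / 7² = -2.4990061 eV
E_4 = -13.6057 × 3² / 4² = -7.6532063 eV
ΔE = E_7 - E_4 = 5.1542002 eV

λ = hc/E = 1239.84 eV·nm / 5.1542002 eV
λ = 240.549 nm

This is the γ-line of the Brackett series in Li²⁺.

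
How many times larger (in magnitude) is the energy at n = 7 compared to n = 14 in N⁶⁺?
4.00

Using E_n = -13.6057 Z² / n² eV with Z = 7:

E_7 = -13.6057 × 7² / 7² = -666.6793 / 49 = -13.60570000 eV
E_14 = -13.6057 × 7² / 14² = -666.6793 / 196 = -3.40142500 eV

The ratio is:
E_7/E_14 = (-13.60570000) / (-3.40142500)
E_7/E_14 = (-666.6793/49) / (-666.6793/196)
E_7/E_14 = 196/49
E_7/E_14 = 4.00
(Note: the Z² factors cancel in the ratio.)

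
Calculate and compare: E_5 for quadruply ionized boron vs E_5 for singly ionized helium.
B⁴⁺ at n = 5 (E = -13.6057 eV)

Using E_n = -13.6057 Z² / n² eV:

B⁴⁺ (Z = 5) at n = 5:
E = -13.6057 × 5² / 5² = -13.6057 × 25 / 25 = -13.6057000 eV

He⁺ (Z = 2) at n = 5:
E = -13.6057 × 2² / 5² = -13.6057 × 4 / 25 = -2.1769120 eV

Since -13.6057000 eV < -2.1769120 eV,
B⁴⁺ at n = 5 is more tightly bound (requires more energy to ionize).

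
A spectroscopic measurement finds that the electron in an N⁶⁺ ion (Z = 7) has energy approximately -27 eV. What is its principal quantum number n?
n = 5

The exact energy levels follow E_n = -13.6057 Z² / n² eV with Z = 7.

The measured value (-27 eV) is reported to only 2 significant figures, so we must test candidate n values and see which one matches to that precision.

Candidate energies:
  n = 3:  E = -13.6057 × 7² / 3² = -74.075478 eV
  n = 4:  E = -13.6057 × 7² / 4² = -41.667456 eV
  n = 5:  E = -13.6057 × 7² / 5² = -26.667172 eV  ← matches
  n = 6:  E = -13.6057 × 7² / 6² = -18.518869 eV
  n = 7:  E = -13.6057 × 7² / 7² = -13.605700 eV

Checking against the measurement of -27 eV (2 sig figs), only n = 5 agrees:
E_5 = -26.667172 eV, which rounds to -27 eV ✓

Therefore n = 5.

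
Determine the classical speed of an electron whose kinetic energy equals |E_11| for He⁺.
3.98e+05 m/s (or 0.133% of c)

The binding energy at n = 11 for He⁺ is:
E_11 = -13.6057 × 2²/11² = -0.449775 eV
|E_11| = 0.449775 eV

Convert to Joules:
KE = 0.449775 eV × (1.602177 × 10⁻¹⁹ J/eV) = 7.2062e-20 J

Using KE = ½mv²:
v = √(2·KE/m_e)
v = √(2 × 7.2062e-20 J / 9.10938 × 10⁻³¹ kg)
v = 3.98e+05 m/s

This is approximately 0.133% the speed of light.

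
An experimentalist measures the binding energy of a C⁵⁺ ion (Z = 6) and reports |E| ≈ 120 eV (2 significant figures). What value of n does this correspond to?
n = 2

The exact energy levels follow E_n = -13.6057 Z² / n² eV with Z = 6.

The measured value (-120 eV) is reported to only 2 significant figures, so we must test candidate n values and see which one matches to that precision.

Candidate energies:
  n = 1:  E = -13.6057 × 6² / 1² = -489.80520 eV
  n = 2:  E = -13.6057 × 6² / 2² = -122.45130 eV  ← matches
  n = 3:  E = -13.6057 × 6² / 3² = -54.42280 eV
  n = 4:  E = -13.6057 × 6² / 4² = -30.61283 eV

Checking against the measurement of -120 eV (2 sig figs), only n = 2 agrees:
E_2 = -122.45130 eV, which rounds to -120 eV ✓

Therefore n = 2.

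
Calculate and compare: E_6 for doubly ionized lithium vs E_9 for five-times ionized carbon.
C⁵⁺ at n = 9 (E = -6.047 eV)

Using E_n = -13.6057 Z² / n² eV:

Li²⁺ (Z = 3) at n = 6:
E = -13.6057 × 3² / 6² = -13.6057 × 9 / 36 = -3.401425 eV

C⁵⁺ (Z = 6) at n = 9:
E = -13.6057 × 6² / 9² = -13.6057 × 36 / 81 = -6.046978 eV

Since -6.046978 eV < -3.401425 eV,
C⁵⁺ at n = 9 is more tightly bound (requires more energy to ionize).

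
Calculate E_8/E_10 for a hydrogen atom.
1.562500

Using E_n = -13.6057 Z² / n² eV with Z = 1:

E_8 = -13.6057 / 8² = -13.6057 / 64 = -0.212589062500 eV
E_10 = -13.6057 / 10² = -13.6057 / 100 = -0.136057000000 eV

The ratio is:
E_8/E_10 = (-0.212589062500) / (-0.136057000000)
E_8/E_10 = (-13.6057/64) / (-13.6057/100)
E_8/E_10 = 100/64
E_8/E_10 = 1.562500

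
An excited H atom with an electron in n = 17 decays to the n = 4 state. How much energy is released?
0.803278 eV

The energy levels are E_n = -13.6057 eV / n².

Energy at n = 17: E_17 = -13.6057 / 17² = -0.047078547 eV
Energy at n = 4: E_4 = -13.6057 / 4² = -0.850356250 eV

For emission (electron falling to lower state), the photon energy is:
E_photon = E_17 - E_4 = |-0.047078547 - (-0.850356250)|
E_photon = 0.803278 eV

This energy is carried away by the emitted photon.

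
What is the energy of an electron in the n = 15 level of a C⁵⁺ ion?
-2.176912 eV

For hydrogen-like ions, the energy levels scale with Z²:
E_n = -13.6057 Z² / n² eV

For C⁵⁺ (Z = 6) at n = 15:
E_15 = -13.6057 × 6² / 15²
E_15 = -13.6057 × 36 / 225
E_15 = -489.8052 / 225
E_15 = -2.176912 eV

The energy is 36 times more negative than hydrogen at the same n due to the stronger nuclear charge.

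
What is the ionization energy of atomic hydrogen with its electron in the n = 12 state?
0.0945 eV

The ionization energy is the energy needed to remove the electron completely (n → ∞).

For hydrogen, E_n = -13.6057 eV / n².

At n = 12: E_12 = -13.6057 / 12² = -0.0944840 eV
At n = ∞: E_∞ = 0 eV

Ionization energy = E_∞ - E_12 = 0 - (-0.0944840) = 0.0944840 eV
Ionization energy ≈ 0.0945 eV

This is also called the binding energy of the electron in state n = 12.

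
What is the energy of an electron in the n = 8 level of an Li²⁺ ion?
-1.91330 eV

For hydrogen-like ions, the energy levels scale with Z²:
E_n = -13.6057 Z² / n² eV

For Li²⁺ (Z = 3) at n = 8:
E_8 = -13.6057 × 3² / 8²
E_8 = -13.6057 × 9 / 64
E_8 = -122.4513 / 64
E_8 = -1.91330 eV

The energy is 9 times more negative than hydrogen at the same n due to the stronger nuclear charge.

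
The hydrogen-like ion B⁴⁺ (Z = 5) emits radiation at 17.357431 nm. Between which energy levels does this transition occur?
n = 5 → n = 2

First, find the photon energy from the wavelength (hc = 1239.84 eV·nm):
E = hc/λ = 1239.84 eV·nm / 17.357431 nm = 71.429925 eV

The energy levels of B⁴⁺ satisfy E_n = -13.6057 × 5² / n² eV, so an emission n_i → n_f releases
ΔE = 13.6057 × 5² × (1/n_f² − 1/n_i²) eV.

Setting ΔE equal to the photon energy:
1/n_f² − 1/n_i² = 71.429925 / (13.6057 × 5²) = 0.21000000

Since 1/n_i² must be positive, we need 1/n_f² > 0.21000000, i.e. n_f ≤ 2. For each allowed n_f, solve n_i = (1/n_f² − 0.21000000)^(−1/2) and check whether it is a whole number:
  n_f = 1: 1/n_i² = 1.00000000 − 0.21000000 = 0.79000000 → n_i = 1.125  (not an integer) ✗
  n_f = 2: 1/n_i² = 0.25000000 − 0.21000000 = 0.04000000 → n_i = 5.000  → integer, n_i = 5 ✓

Only n_f = 2 gives an integer upper level, n_i = 5.

The transition is from n = 5 to n = 2 (emission).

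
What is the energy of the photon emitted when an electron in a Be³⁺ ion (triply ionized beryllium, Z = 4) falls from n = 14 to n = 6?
4.93631 eV

The energy levels are E_n = -13.6057 Z² eV / n².

Energy at n = 14: E_14 = -13.6057 × 4² / 14² = -1.11066939 eV
Energy at n = 6: E_6 = -13.6057 × 4² / 6² = -6.04697778 eV

For emission (electron falling to lower state), the photon energy is:
E_photon = E_14 - E_6 = |-1.11066939 - (-6.04697778)|
E_photon = 4.93631 eV

This energy is carried away by the emitted photon.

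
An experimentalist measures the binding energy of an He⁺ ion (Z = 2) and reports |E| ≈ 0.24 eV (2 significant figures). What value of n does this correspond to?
n = 15

The exact energy levels follow E_n = -13.6057 Z² / n² eV with Z = 2.

The measured value (-0.24 eV) is reported to only 2 significant figures, so we must test candidate n values and see which one matches to that precision.

Candidate energies:
  n = 13:  E = -13.6057 × 2² / 13² = -0.32203 eV
  n = 14:  E = -13.6057 × 2² / 14² = -0.27767 eV
  n = 15:  E = -13.6057 × 2² / 15² = -0.24188 eV  ← matches
  n = 16:  E = -13.6057 × 2² / 16² = -0.21259 eV
  n = 17:  E = -13.6057 × 2² / 17² = -0.18831 eV

Checking against the measurement of -0.24 eV (2 sig figs), only n = 15 agrees:
E_15 = -0.24188 eV, which rounds to -0.24 eV ✓

Therefore n = 15.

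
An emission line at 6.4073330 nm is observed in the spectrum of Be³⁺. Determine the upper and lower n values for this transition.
n = 3 → n = 1

First, find the photon energy from the wavelength (hc = 1239.84 eV·nm):
E = hc/λ = 1239.84 eV·nm / 6.4073330 nm = 193.50329 eV

The energy levels of Be³⁺ satisfy E_n = -13.6057 × 4² / n² eV, so an emission n_i → n_f releases
ΔE = 13.6057 × 4² × (1/n_f² − 1/n_i²) eV.

Setting ΔE equal to the photon energy:
1/n_f² − 1/n_i² = 193.50329 / (13.6057 × 4²) = 0.88888889

Since 1/n_i² must be positive, we need 1/n_f² > 0.88888889, i.e. n_f ≤ 1. For each allowed n_f, solve n_i = (1/n_f² − 0.88888889)^(−1/2) and check whether it is a whole number:
  n_f = 1: 1/n_i² = 1.00000000 − 0.88888889 = 0.11111111 → n_i = 3.000  → integer, n_i = 3 ✓

Only n_f = 1 gives an integer upper level, n_i = 3.

The transition is from n = 3 to n = 1 (emission).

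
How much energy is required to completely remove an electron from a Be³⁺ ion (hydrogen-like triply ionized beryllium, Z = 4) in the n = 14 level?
1.11 eV

The ionization energy is the energy needed to remove the electron completely (n → ∞).

For a hydrogen-like ion with Z = 4, E_n = -13.6057 Z² / n² eV.

At n = 14: E_14 = -13.6057 × 4² / 14² = -1.11067 eV
At n = ∞: E_∞ = 0 eV

Ionization energy = E_∞ - E_14 = 0 - (-1.11067) = 1.11067 eV
Ionization energy ≈ 1.11 eV

This is also called the binding energy of the electron in state n = 14.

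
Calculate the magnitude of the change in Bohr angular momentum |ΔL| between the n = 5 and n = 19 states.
1.476e-33 J·s (or 14ℏ)

In the Bohr model, L_n = nℏ where ℏ = 1.05457e-34 J·s.

L_19 = 19ℏ = 2.00368e-33 J·s
L_5 = 5ℏ = 5.27285e-34 J·s

ΔL = L_19 - L_5 = (19 - 5)ℏ = 14ℏ
ΔL = 14 × 1.05457e-34 J·s = 1.476e-33 J·s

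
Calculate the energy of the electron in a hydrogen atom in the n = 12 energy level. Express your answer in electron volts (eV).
-0.09 eV

The energy levels of a hydrogen-like atom are given by:
E_n = -13.6057 eV / n²

For n = 12:
E_12 = -13.6057 eV / 12²
E_12 = -13.6057 eV / 144
E_12 = -0.09 eV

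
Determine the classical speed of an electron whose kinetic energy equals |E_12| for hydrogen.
1.823e+05 m/s (or 0.0608% of c)

The binding energy at n = 12 for hydrogen is:
E_12 = -13.6057/12² = -0.09448403 eV
|E_12| = 0.09448403 eV

Convert to Joules:
KE = 0.09448403 eV × (1.602177 × 10⁻¹⁹ J/eV) = 1.51380e-20 J

Using KE = ½mv²:
v = √(2·KE/m_e)
v = √(2 × 1.51380e-20 J / 9.10938 × 10⁻³¹ kg)
v = 1.823e+05 m/s

This is approximately 0.0608% the speed of light.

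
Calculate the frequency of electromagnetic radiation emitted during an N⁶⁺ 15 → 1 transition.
1.60e+17 Hz

First, find the transition energy:
E_15 = -13.6057 × 7² / 15² = -2.9630191 eV
E_1 = -13.6057 × 7² / 1² = -666.6793000 eV
|ΔE| = |E_1 - E_15| = 663.7162809 eV

Convert to Joules: E = 663.7162809 eV × (1.602177 × 10⁻¹⁹ J/eV) = 1.0634e-16 J

Using E = hf:
f = E/h = 1.0634e-16 J / (6.62607 × 10⁻³⁴ J·s)
f = 1.60e+17 Hz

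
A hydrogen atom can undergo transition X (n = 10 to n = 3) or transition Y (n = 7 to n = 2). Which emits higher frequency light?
7 → 2

Calculate the energy for each transition:

Transition 10 → 3:
ΔE₁ = |E_3 - E_10| = |-13.6057/3² - (-13.6057/10²)|
ΔE₁ = |-1.51174444 - (-0.13605700)| = 1.37569 eV

Transition 7 → 2:
ΔE₂ = |E_2 - E_7| = |-13.6057/2² - (-13.6057/7²)|
ΔE₂ = |-3.40142500 - (-0.27766735)| = 3.12376 eV

Since 3.12376 eV > 1.37569 eV, the transition 7 → 2 emits the more energetic photon.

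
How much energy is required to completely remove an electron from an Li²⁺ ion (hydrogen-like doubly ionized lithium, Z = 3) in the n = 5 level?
4.90 eV

The ionization energy is the energy needed to remove the electron completely (n → ∞).

For a hydrogen-like ion with Z = 3, E_n = -13.6057 Z² / n² eV.

At n = 5: E_5 = -13.6057 × 3² / 5² = -4.89805 eV
At n = ∞: E_∞ = 0 eV

Ionization energy = E_∞ - E_5 = 0 - (-4.89805) = 4.89805 eV
Ionization energy ≈ 4.90 eV

This is also called the binding energy of the electron in state n = 5.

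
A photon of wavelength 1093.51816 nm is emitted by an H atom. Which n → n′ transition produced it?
n = 6 → n = 3

First, find the photon energy from the wavelength (hc = 1239.84 eV·nm):
E = hc/λ = 1239.84 eV·nm / 1093.51816 nm = 1.1338083 eV

The energy levels of hydrogen satisfy E_n = -13.6057 / n² eV, so an emission n_i → n_f releases
ΔE = 13.6057 × (1/n_f² − 1/n_i²) eV.

Setting ΔE equal to the photon energy:
1/n_f² − 1/n_i² = 1.1338083 / 13.6057 = 0.083333331

Since 1/n_i² must be positive, we need 1/n_f² > 0.083333331, i.e. n_f ≤ 3. For each allowed n_f, solve n_i = (1/n_f² − 0.083333331)^(−1/2) and check whether it is a whole number:
  n_f = 1: 1/n_i² = 1.000000000 − 0.083333331 = 0.916666669 → n_i = 1.044  (not an integer) ✗
  n_f = 2: 1/n_i² = 0.250000000 − 0.083333331 = 0.166666669 → n_i = 2.449  (not an integer) ✗
  n_f = 3: 1/n_i² = 0.111111111 − 0.083333331 = 0.027777780 → n_i = 6.000  → integer, n_i = 6 ✓

Only n_f = 3 gives an integer upper level, n_i = 6.

The transition is from n = 6 to n = 3 (emission).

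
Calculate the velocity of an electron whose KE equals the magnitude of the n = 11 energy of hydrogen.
1.99e+05 m/s (or 0.0663% of c)

The binding energy at n = 11 for hydrogen is:
E_11 = -13.6057/11² = -0.112444 eV
|E_11| = 0.112444 eV

Convert to Joules:
KE = 0.112444 eV × (1.602177 × 10⁻¹⁹ J/eV) = 1.8016e-20 J

Using KE = ½mv²:
v = √(2·KE/m_e)
v = √(2 × 1.8016e-20 J / 9.10938 × 10⁻³¹ kg)
v = 1.99e+05 m/s

This is approximately 0.0663% the speed of light.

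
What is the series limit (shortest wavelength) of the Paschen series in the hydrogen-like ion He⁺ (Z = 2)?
205.034655 nm

The series limit corresponds to the transition from n = ∞ to n = 3.
This is the highest energy (shortest wavelength) transition in the Paschen series.

E_∞ = 0 eV
E_3 = -13.6057 × 2² / 3² = -6.0469777778 eV

Energy at series limit:
ΔE = E_∞ - E_3 = 0 - (-6.0469777778) = 6.0469777778 eV
λ = hc/E = 1239.84 eV·nm / 6.0469777778 eV = 205.034655 nm

This energy equals the ionization energy from the n = 3 state of He⁺.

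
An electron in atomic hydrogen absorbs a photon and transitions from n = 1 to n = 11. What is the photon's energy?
13.49 eV

The energy levels of a hydrogen-like atom are E_n = -13.6057 eV / n².

Energy at n = 1: E_1 = -13.6057 / 1² = -13.60570 eV
Energy at n = 11: E_11 = -13.6057 / 11² = -0.11244 eV

The excitation energy is the difference:
ΔE = E_11 - E_1
ΔE = -0.11244 - (-13.60570)
ΔE = 13.49 eV

Since this is positive, energy must be absorbed (photon absorption).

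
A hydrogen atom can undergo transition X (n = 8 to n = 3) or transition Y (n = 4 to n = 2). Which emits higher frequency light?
4 → 2

Calculate the energy for each transition:

Transition 8 → 3:
ΔE₁ = |E_3 - E_8| = |-13.6057/3² - (-13.6057/8²)|
ΔE₁ = |-1.5117444444 - (-0.2125890625)| = 1.2991554 eV

Transition 4 → 2:
ΔE₂ = |E_2 - E_4| = |-13.6057/2² - (-13.6057/4²)|
ΔE₂ = |-3.4014250000 - (-0.8503562500)| = 2.5510688 eV

Since 2.5510688 eV > 1.2991554 eV, the transition 4 → 2 emits the more energetic photon.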